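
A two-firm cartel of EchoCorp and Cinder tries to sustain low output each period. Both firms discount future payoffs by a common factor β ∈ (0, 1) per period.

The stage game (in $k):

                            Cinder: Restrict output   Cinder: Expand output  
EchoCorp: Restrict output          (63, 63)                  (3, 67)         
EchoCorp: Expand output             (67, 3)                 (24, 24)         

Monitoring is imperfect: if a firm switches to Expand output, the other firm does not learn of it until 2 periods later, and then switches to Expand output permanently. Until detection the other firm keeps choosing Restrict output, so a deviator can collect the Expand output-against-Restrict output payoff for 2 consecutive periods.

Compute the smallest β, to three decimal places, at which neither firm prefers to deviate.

0.305

A deviator earns 67 for 2 periods, then 24 forever; cooperating earns 63 forever. Multiplying the IC by (1−β):
63 ≥ 67(1−β^2) + 24β^2, so 43·β^2 ≥ 4 and β^2 ≥ 4/43.
β ≥ (4/43)^(1/2) ≈ 0.305.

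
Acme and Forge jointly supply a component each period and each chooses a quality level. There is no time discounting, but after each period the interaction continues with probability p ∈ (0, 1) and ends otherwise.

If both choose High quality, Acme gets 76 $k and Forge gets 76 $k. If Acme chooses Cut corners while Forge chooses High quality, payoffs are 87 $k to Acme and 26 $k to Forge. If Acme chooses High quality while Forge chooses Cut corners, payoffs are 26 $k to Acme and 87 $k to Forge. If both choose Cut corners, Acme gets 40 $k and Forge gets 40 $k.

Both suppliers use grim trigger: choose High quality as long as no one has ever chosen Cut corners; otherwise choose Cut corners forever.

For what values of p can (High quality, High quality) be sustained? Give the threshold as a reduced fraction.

11/47

Expected cooperation value is 76 + p·76 + p²·76 + … = 76/(1−p); deviation gives 87 + p·40/(1−p).
76 ≥ 87(1−p) + 40p ⇒ 47p ≥ 11 ⇒ p ≥ 11/47.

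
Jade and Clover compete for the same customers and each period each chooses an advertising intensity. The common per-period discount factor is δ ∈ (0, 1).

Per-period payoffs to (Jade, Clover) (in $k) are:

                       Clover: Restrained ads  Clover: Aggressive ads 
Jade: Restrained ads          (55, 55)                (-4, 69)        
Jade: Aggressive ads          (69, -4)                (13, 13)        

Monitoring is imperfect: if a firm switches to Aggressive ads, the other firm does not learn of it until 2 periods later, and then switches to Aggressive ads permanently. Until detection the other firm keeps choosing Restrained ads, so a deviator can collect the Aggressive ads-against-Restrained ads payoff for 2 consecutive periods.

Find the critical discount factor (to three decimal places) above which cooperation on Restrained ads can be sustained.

0.500

A deviator earns 69 for 2 periods, then 13 forever; cooperating earns 55 forever. Multiplying the IC by (1−δ):
55 ≥ 69(1−δ^2) + 13δ^2, so 56·δ^2 ≥ 14 and δ^2 ≥ 1/4.
δ ≥ (1/4)^(1/2) ≈ 0.500.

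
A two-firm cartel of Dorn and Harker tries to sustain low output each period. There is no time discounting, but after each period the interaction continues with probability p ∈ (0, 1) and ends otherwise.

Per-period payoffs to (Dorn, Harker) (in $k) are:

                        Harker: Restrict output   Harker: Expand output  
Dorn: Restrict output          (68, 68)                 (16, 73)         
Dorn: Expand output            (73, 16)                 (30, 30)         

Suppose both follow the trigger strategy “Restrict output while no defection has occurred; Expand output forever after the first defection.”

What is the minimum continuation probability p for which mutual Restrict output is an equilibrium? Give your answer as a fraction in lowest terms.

5/43

With no time discounting, the continuation probability p plays the role of the discount factor.
Grim-trigger IC: 68/(1−p) ≥ 73 + 30p/(1−p) ⇒ p ≥ (73−68)/(73−30) = 5/43.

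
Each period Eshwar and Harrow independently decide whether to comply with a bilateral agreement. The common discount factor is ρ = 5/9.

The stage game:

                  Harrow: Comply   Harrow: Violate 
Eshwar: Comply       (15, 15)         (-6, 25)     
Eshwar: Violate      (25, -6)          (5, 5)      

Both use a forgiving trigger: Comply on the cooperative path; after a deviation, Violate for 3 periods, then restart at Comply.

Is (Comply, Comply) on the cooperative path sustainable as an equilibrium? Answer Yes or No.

A one-shot deviation gives 25 now, then 5 for 3 periods, then back to 15.
Gain from deviating: (25−15) today; loss: (15−5) in each of the next 3 periods.
No-deviation condition: (15−5)(ρ+…+ρ^3) ≥ 25−15, i.e. ρ+…+ρ^3 ≥ 1.
At ρ = 5/9: ρ+…+ρ^3 = 1.0357 ≥ 1.0000.
So cooperation is sustainable.

Yes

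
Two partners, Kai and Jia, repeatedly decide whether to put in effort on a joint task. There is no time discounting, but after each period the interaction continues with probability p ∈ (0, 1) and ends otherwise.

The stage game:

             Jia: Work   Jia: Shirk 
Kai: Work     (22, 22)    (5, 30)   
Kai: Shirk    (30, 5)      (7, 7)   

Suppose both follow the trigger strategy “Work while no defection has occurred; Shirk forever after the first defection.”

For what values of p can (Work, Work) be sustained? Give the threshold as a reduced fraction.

With no time discounting, the continuation probability p plays the role of the discount factor.
Grim-trigger IC: 22/(1−p) ≥ 30 + 7p/(1−p) ⇒ p ≥ (30−22)/(30−7) = 8/23.

8/23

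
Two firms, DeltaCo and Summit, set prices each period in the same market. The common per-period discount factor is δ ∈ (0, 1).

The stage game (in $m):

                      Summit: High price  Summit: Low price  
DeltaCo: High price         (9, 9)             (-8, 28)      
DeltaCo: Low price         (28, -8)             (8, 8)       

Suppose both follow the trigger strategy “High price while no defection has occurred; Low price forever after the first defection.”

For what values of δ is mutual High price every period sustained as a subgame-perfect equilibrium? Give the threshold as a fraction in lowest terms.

19/20

One-period gain from deviating is 28 − 9 = 19. The loss is 9 − 8 = 1 in every subsequent period, with present value 1·δ/(1−δ).
Deviation is unprofitable when 1·δ/(1−δ) ≥ 19, i.e. δ/(1−δ) ≥ 19.
Equivalently δ ≥ 19/(19+1) = 19/20.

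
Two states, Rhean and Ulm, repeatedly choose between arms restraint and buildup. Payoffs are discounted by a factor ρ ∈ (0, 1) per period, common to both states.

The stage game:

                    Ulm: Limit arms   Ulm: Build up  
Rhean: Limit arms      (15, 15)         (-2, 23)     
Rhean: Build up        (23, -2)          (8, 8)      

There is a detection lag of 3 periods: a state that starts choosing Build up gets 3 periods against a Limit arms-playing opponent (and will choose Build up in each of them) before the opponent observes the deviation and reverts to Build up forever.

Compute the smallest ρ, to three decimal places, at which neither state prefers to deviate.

0.811

Deviating for the 3 undetected periods gains 23−15 = 8 per period over cooperation, then loses 15−8 = 7 per period forever once punishment starts.
Gain: 8(1 + ρ + … + ρ^2); loss: 7·ρ^3/(1−ρ).
No profitable deviation ⇔ 8(1−ρ^3) ≤ 7·ρ^3, i.e. ρ^3 ≥ 8/(8+7) = 8/15.
Hence ρ ≥ (8/15)^(1/3) ≈ 0.811.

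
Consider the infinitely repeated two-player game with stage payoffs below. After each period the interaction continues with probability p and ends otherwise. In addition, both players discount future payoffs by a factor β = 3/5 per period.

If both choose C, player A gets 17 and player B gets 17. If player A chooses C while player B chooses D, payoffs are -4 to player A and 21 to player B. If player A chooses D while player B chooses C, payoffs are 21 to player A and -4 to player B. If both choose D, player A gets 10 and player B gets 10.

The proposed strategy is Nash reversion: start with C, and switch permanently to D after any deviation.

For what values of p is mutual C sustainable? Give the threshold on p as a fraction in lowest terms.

20/33

With continuation probability p and discount β, the effective per-period discount factor is βp.
Grim-trigger IC: βp ≥ (21−17)/(21−10) = 4/11.
So p ≥ (4/11)/(3/5) = 20/33.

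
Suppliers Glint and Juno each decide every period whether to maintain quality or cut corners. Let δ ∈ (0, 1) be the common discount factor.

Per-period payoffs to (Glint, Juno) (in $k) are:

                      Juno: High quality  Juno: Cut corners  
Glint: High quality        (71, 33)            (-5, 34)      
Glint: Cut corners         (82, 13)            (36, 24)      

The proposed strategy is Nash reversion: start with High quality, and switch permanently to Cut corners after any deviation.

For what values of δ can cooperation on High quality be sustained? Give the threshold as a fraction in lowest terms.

For Glint: deviation gain 82−71 = 11, per-period punishment loss 71−36 = 35. IC gives δ ≥ 11/46.
For Juno: gain 1, loss 9 per period, so δ ≥ 1/10.
The tighter constraint is Glint's, so cooperation needs δ ≥ 11/46.

11/46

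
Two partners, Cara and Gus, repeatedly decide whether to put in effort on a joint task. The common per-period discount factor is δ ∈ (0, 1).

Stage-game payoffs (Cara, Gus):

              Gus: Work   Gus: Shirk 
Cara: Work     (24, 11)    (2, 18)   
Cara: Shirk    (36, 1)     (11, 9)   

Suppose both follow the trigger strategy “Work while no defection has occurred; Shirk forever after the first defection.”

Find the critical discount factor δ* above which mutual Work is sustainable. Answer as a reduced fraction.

7/9

For Cara: deviation gain 36−24 = 12, per-period punishment loss 24−11 = 13. IC gives δ ≥ 12/25.
For Gus: gain 7, loss 2 per period, so δ ≥ 7/9.
The tighter constraint is Gus's, so cooperation needs δ ≥ 7/9.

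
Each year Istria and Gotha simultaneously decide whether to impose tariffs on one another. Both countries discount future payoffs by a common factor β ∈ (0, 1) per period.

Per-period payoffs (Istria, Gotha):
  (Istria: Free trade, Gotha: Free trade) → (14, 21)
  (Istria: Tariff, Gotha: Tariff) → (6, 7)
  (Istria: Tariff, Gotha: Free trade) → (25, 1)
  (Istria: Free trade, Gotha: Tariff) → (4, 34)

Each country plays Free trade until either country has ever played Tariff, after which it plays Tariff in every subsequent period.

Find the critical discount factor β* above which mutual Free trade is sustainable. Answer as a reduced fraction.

11/19

For Istria: deviation gain 25−14 = 11, per-period punishment loss 14−6 = 8. IC gives β ≥ 11/19.
For Gotha: gain 13, loss 14 per period, so β ≥ 13/27.
The tighter constraint is Istria's, so cooperation needs β ≥ 11/19.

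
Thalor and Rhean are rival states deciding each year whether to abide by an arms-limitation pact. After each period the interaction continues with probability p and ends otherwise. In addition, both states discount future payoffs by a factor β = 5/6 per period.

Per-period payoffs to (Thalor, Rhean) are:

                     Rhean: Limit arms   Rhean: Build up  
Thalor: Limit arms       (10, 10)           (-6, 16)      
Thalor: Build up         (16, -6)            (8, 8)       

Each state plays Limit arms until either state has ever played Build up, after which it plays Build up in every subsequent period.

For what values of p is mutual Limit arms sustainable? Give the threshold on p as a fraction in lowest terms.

Expected continuation weight on next period's payoff is β·p = 5/6·p, which plays the role of the discount factor.
Cooperation requires 5/6·p ≥ (16−10)/(16−8) = 3/4, hence p ≥ 9/10.

9/10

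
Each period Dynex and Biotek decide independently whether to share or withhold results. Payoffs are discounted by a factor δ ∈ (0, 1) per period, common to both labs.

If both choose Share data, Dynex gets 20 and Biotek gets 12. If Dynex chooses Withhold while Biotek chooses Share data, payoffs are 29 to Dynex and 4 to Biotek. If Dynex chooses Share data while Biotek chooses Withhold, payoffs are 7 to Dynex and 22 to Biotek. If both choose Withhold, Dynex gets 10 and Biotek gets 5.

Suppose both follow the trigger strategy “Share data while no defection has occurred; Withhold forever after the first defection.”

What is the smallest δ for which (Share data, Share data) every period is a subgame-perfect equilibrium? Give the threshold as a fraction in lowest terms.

Dynex: cooperation gives 20 each period; deviation gives 29 once then 10 forever.
  20/(1−δ) ≥ 29 + 10δ/(1−δ) ⇒ δ ≥ 9/19.
Biotek: cooperation gives 12 each period; deviation gives 22 once then 5 forever.
  δ ≥ 10/17.
Both must hold, so the binding constraint is Biotek's: δ ≥ 10/17.

10/17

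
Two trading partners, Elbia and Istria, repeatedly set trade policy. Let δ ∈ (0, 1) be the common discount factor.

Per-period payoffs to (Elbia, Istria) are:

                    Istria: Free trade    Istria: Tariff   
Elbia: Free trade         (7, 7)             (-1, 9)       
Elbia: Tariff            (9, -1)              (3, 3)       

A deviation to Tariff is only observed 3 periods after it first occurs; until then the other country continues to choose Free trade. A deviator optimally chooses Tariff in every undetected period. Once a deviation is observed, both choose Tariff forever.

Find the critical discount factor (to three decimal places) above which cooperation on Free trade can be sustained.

0.693

A deviator earns 9 for 3 periods, then 3 forever; cooperating earns 7 forever. Multiplying the IC by (1−δ):
7 ≥ 9(1−δ^3) + 3δ^3, so 6·δ^3 ≥ 2 and δ^3 ≥ 1/3.
δ ≥ (1/3)^(1/3) ≈ 0.693.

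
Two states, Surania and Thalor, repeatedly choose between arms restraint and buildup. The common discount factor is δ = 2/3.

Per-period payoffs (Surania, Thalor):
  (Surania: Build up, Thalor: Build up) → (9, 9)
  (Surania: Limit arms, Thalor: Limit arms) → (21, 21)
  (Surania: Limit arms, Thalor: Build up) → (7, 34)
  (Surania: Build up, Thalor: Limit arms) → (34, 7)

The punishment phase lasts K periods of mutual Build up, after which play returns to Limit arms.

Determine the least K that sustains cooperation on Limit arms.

IC: δ(1−δ^K)/(1−δ) ≥ (34−21)/(21−9) = 13/12.
With δ = 2/3: need 1 − δ^K ≥ 13/12·(1−2/3)/(2/3), i.e. δ^K ≤ 0.4583.
Since (2/3)^1 = 0.6667 and (2/3)^2 = 0.4444, the smallest such K is 2.

2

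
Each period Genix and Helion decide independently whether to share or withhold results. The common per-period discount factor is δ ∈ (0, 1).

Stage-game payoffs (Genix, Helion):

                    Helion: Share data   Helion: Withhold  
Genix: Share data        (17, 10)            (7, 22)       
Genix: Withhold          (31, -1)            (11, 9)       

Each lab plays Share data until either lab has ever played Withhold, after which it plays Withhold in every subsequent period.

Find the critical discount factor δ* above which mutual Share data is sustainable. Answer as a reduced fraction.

12/13

Genix: cooperation gives 17 each period; deviation gives 31 once then 11 forever.
  17/(1−δ) ≥ 31 + 11δ/(1−δ) ⇒ δ ≥ 14/20 = 7/10.
Helion: cooperation gives 10 each period; deviation gives 22 once then 9 forever.
  δ ≥ 12/13.
Both must hold, so the binding constraint is Helion's: δ ≥ 12/13.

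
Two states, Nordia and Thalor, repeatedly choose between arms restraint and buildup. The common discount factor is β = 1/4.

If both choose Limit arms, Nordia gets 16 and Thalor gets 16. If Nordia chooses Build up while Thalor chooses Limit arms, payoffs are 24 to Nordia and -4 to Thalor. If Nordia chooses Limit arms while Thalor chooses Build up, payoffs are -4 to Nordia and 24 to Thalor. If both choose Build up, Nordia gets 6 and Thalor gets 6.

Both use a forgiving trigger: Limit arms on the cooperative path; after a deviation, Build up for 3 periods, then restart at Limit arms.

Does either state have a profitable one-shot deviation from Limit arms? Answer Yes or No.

Yes

Comparing payoff streams over the 4 periods until play realigns: cooperate → 16(1+β+…+β^3); deviate → 24 + 6(β+…+β^3).
Cooperation is sustained iff (16−6)(β+…+β^3) ≥ 24−16.
β+…+β^3 = 1/4·(1−(1/4)^3)/(1−1/4) = 0.3281, and (24−16)/(16−6) = 0.8000.
0.3281 < 0.8000, so cooperation is not sustainable.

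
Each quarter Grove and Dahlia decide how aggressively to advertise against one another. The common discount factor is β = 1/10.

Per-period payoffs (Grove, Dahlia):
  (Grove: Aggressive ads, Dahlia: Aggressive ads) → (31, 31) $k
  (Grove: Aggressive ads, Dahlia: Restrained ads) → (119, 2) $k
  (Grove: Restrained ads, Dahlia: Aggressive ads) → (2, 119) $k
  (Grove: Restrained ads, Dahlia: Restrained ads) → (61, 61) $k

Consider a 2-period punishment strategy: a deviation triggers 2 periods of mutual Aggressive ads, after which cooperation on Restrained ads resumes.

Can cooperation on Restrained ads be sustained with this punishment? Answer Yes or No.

A one-shot deviation gives 119 now, then 31 for 2 periods, then back to 61.
Gain from deviating: (119−61) today; loss: (61−31) in each of the next 2 periods.
No-deviation condition: (61−31)(β+…+β^2) ≥ 119−61, i.e. β+…+β^2 ≥ 29/15.
At β = 1/10: β+…+β^2 = 0.1100 < 1.9333.
So cooperation is not sustainable.

No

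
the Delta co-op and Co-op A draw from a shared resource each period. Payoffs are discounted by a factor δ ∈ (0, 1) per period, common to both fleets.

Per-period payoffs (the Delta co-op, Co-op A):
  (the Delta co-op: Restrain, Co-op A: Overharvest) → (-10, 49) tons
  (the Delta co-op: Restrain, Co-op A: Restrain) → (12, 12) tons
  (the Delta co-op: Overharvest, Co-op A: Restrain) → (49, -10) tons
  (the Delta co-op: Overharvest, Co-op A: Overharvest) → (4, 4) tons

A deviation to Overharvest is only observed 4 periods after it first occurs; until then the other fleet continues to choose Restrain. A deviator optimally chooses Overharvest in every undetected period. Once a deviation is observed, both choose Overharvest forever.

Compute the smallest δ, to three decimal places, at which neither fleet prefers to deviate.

Deviating for the 4 undetected periods gains 49−12 = 37 per period over cooperation, then loses 12−4 = 8 per period forever once punishment starts.
Gain: 37(1 + δ + … + δ^3); loss: 8·δ^4/(1−δ).
No profitable deviation ⇔ 37(1−δ^4) ≤ 8·δ^4, i.e. δ^4 ≥ 37/(37+8) = 37/45.
Hence δ ≥ (37/45)^(1/4) ≈ 0.952.

0.952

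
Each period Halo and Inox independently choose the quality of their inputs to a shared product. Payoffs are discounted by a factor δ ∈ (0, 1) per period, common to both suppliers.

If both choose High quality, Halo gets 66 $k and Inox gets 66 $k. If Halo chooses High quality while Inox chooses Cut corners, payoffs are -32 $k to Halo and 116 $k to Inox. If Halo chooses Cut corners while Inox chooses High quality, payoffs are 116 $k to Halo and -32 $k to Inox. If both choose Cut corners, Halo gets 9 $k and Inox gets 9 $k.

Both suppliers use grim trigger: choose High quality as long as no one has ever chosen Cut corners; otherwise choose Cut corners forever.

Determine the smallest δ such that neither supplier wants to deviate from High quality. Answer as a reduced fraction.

66/(1−δ) ≥ 116 + 9δ/(1−δ)
66 ≥ 116 − 107δ
δ ≥ 50/107.

50/107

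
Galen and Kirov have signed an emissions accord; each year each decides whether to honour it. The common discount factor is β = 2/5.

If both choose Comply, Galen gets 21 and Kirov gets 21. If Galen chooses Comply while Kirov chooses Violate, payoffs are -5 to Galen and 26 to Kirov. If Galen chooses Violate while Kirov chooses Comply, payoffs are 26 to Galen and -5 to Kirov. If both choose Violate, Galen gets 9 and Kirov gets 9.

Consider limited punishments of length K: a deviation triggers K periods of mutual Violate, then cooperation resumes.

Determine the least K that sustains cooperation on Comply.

No profitable deviation requires (21−9)(β+…+β^K) ≥ 26−21, i.e. β+…+β^K ≥ 5/12 ≈ 0.4167.
With β = 2/5, the partial sums are K=1: 0.4000, K=2: 0.5600.
K = 2 is the first length at which the sum reaches 0.4167.

2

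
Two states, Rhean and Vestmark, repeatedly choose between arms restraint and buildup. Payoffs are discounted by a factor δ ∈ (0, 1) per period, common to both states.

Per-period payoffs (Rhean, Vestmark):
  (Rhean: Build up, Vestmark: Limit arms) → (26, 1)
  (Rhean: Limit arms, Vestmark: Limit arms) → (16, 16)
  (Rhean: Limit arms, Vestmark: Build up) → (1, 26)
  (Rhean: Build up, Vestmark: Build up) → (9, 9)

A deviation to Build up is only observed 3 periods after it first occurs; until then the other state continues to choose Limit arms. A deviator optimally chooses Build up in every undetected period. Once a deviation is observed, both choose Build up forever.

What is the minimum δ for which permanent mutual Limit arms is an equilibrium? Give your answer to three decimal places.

Deviating for the 3 undetected periods gains 26−16 = 10 per period over cooperation, then loses 16−9 = 7 per period forever once punishment starts.
Gain: 10(1 + δ + … + δ^2); loss: 7·δ^3/(1−δ).
No profitable deviation ⇔ 10(1−δ^3) ≤ 7·δ^3, i.e. δ^3 ≥ 10/(10+7) = 10/17.
Hence δ ≥ (10/17)^(1/3) ≈ 0.838.

0.838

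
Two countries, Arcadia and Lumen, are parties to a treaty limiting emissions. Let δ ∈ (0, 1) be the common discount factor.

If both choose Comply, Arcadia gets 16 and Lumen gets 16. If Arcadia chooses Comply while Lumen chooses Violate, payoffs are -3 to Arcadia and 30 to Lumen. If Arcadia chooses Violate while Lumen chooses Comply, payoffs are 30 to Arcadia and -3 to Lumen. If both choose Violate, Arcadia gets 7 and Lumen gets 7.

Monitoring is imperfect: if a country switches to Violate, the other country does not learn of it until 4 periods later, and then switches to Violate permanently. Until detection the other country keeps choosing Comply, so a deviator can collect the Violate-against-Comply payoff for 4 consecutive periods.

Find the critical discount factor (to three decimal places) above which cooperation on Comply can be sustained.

0.883

Deviating for the 4 undetected periods gains 30−16 = 14 per period over cooperation, then loses 16−7 = 9 per period forever once punishment starts.
Gain: 14(1 + δ + … + δ^3); loss: 9·δ^4/(1−δ).
No profitable deviation ⇔ 14(1−δ^4) ≤ 9·δ^4, i.e. δ^4 ≥ 14/(14+9) = 14/23.
Hence δ ≥ (14/23)^(1/4) ≈ 0.883.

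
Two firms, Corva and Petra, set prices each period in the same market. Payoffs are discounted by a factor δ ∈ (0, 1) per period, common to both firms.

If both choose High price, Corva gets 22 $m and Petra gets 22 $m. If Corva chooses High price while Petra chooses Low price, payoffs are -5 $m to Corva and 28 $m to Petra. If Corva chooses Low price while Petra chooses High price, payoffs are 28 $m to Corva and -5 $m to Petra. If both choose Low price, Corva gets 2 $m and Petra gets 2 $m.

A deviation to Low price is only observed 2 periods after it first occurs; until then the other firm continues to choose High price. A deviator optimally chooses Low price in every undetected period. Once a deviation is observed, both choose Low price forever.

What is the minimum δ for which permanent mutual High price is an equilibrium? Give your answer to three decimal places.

A deviator earns 28 for 2 periods, then 2 forever; cooperating earns 22 forever. Multiplying the IC by (1−δ):
22 ≥ 28(1−δ^2) + 2δ^2, so 26·δ^2 ≥ 6 and δ^2 ≥ 3/13.
δ ≥ (3/13)^(1/2) ≈ 0.480.

0.480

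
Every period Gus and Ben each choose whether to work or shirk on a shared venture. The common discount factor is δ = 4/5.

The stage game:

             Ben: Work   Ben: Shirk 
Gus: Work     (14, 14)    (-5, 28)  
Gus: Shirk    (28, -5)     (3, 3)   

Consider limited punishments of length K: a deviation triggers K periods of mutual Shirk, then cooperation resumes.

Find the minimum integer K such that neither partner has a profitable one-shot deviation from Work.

2

Need Σ_{k=1}^{K} δ^k ≥ (28−14)/(14−3) = 1.2727 at δ = 4/5.
At K = 1 the sum is 0.8000 < 1.2727; at K = 2 it is 1.4400 ≥ 1.2727.
So the minimum punishment length is K = 2.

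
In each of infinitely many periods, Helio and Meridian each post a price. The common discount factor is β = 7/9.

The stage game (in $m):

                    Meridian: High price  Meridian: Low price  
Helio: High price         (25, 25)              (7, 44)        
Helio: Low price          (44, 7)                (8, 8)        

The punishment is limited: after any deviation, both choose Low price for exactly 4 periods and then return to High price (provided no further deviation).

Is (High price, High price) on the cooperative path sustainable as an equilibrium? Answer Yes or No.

IC: β+…+β^4 ≥ (44−25)/(25−8) = 19/17.
At β = 7/9: partial sum = 2.2192 ≥ 1.1176. Cooperation sustainable.

Yes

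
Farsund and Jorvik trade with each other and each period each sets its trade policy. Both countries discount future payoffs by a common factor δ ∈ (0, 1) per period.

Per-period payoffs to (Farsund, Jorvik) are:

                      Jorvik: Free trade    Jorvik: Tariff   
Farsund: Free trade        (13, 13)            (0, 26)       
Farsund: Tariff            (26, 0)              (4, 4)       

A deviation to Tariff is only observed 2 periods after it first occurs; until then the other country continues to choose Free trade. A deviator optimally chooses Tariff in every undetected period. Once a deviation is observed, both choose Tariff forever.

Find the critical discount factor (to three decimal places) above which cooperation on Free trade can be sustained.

The best deviation is to choose Tariff for all 2 undetected periods, earning 26 each, then 4 forever once detected.
Deviation value: 26(1−δ^2)/(1−δ) + 4δ^2/(1−δ); cooperation value: 13/(1−δ).
IC: 13 ≥ 26(1−δ^2) + 4δ^2 = 26 − 22δ^2.
So δ^2 ≥ 13/22, giving δ ≥ (13/22)^(1/2) ≈ 0.769.

0.769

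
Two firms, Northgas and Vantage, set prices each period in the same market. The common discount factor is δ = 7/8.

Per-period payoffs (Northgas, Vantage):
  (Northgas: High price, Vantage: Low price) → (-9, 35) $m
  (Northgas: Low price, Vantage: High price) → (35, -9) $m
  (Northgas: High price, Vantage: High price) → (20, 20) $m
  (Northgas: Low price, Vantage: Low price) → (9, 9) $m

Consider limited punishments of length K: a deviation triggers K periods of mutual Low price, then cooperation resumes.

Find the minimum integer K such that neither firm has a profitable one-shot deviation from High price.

IC: δ(1−δ^K)/(1−δ) ≥ (35−20)/(20−9) = 15/11.
With δ = 7/8: need 1 − δ^K ≥ 15/11·(1−7/8)/(7/8), i.e. δ^K ≤ 0.8052.
Since (7/8)^1 = 0.8750 and (7/8)^2 = 0.7656, the smallest such K is 2.

2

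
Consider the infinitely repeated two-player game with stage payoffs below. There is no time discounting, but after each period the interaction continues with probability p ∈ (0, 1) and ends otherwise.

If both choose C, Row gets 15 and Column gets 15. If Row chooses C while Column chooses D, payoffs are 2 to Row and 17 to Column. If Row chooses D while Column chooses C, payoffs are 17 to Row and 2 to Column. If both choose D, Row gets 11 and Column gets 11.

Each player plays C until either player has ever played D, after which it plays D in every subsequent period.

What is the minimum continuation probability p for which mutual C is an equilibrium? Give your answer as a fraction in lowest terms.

Expected cooperation value is 15 + p·15 + p²·15 + … = 15/(1−p); deviation gives 17 + p·11/(1−p).
15 ≥ 17(1−p) + 11p ⇒ 6p ≥ 2 ⇒ p ≥ 2/6 = 1/3.

1/3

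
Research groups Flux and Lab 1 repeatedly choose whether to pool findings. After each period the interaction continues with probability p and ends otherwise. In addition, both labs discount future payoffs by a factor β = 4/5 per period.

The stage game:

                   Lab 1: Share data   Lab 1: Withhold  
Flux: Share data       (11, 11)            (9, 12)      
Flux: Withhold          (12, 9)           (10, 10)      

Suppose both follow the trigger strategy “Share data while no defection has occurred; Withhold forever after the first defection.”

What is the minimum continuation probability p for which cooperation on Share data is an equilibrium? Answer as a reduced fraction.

5/8

Expected continuation weight on next period's payoff is β·p = 4/5·p, which plays the role of the discount factor.
Cooperation requires 4/5·p ≥ (12−11)/(12−10) = 1/2, hence p ≥ 5/8.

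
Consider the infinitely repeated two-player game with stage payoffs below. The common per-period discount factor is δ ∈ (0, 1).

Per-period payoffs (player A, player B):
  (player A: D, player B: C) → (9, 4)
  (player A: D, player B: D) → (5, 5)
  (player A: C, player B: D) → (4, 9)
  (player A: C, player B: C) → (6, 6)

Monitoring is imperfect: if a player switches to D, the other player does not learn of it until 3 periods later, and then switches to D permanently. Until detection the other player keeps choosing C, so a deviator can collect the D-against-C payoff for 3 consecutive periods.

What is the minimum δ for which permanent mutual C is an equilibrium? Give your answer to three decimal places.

The best deviation is to choose D for all 3 undetected periods, earning 9 each, then 5 forever once detected.
Deviation value: 9(1−δ^3)/(1−δ) + 5δ^3/(1−δ); cooperation value: 6/(1−δ).
IC: 6 ≥ 9(1−δ^3) + 5δ^3 = 9 − 4δ^3.
So δ^3 ≥ 3/4, giving δ ≥ (3/4)^(1/3) ≈ 0.909.

0.909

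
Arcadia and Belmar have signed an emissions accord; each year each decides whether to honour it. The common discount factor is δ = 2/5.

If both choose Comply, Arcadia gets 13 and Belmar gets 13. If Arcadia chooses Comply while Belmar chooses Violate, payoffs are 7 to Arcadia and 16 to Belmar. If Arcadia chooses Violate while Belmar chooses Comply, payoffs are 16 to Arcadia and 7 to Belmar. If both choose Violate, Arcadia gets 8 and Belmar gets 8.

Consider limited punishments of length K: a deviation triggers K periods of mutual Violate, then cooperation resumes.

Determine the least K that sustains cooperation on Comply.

Need Σ_{k=1}^{K} δ^k ≥ (16−13)/(13−8) = 0.6000 at δ = 2/5.
At K = 2 the sum is 0.5600 < 0.6000; at K = 3 it is 0.6240 ≥ 0.6000.
So the minimum punishment length is K = 3.

3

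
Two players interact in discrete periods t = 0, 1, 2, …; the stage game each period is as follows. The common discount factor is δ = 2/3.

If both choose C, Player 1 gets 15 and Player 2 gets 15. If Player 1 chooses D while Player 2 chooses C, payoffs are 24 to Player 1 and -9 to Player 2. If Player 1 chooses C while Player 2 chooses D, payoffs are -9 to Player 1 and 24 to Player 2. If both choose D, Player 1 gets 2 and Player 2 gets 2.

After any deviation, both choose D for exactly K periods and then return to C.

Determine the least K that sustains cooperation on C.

2

Need Σ_{k=1}^{K} δ^k ≥ (24−15)/(15−2) = 0.6923 at δ = 2/3.
At K = 1 the sum is 0.6667 < 0.6923; at K = 2 it is 1.1111 ≥ 0.6923.
So the minimum punishment length is K = 2.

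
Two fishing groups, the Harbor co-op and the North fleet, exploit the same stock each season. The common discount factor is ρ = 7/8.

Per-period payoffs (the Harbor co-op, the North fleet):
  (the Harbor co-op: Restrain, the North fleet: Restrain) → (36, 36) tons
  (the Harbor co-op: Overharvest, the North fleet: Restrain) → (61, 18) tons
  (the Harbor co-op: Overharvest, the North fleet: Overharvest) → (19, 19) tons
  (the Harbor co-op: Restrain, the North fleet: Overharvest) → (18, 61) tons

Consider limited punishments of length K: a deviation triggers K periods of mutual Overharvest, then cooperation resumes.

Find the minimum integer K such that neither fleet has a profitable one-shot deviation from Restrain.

2

Need Σ_{k=1}^{K} ρ^k ≥ (61−36)/(36−19) = 1.4706 at ρ = 7/8.
At K = 1 the sum is 0.8750 < 1.4706; at K = 2 it is 1.6406 ≥ 1.4706.
So the minimum punishment length is K = 2.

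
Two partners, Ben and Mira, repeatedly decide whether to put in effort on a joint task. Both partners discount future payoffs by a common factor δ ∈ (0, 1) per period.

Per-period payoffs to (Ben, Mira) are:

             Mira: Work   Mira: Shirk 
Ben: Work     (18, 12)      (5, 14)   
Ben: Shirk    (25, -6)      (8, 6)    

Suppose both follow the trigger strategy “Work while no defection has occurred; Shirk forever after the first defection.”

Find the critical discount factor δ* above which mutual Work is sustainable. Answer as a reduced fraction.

Ben's threshold: (25−18)/(25−8) = 7/17.
Mira's threshold: (14−12)/(14−6) = 1/4.
7/17 > 1/4, so Ben binds and δ* = 7/17.

7/17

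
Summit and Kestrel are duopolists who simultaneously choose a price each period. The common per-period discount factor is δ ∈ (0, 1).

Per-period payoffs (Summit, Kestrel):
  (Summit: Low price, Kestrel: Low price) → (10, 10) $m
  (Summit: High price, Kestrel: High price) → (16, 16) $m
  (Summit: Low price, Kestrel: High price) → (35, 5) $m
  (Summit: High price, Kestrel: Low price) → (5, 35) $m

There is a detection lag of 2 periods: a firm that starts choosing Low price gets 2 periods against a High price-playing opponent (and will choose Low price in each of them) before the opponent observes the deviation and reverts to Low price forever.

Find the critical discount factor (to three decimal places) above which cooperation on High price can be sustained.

0.872

A deviator earns 35 for 2 periods, then 10 forever; cooperating earns 16 forever. Multiplying the IC by (1−δ):
16 ≥ 35(1−δ^2) + 10δ^2, so 25·δ^2 ≥ 19 and δ^2 ≥ 19/25.
δ ≥ (19/25)^(1/2) ≈ 0.872.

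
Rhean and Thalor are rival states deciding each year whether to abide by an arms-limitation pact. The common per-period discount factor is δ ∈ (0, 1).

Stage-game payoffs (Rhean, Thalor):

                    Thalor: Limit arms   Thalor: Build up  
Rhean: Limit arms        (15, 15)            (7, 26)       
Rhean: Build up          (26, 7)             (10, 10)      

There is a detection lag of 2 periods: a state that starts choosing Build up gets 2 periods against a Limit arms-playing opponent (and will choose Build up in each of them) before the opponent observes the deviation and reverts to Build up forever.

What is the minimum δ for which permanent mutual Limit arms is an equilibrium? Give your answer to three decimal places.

0.829

The best deviation is to choose Build up for all 2 undetected periods, earning 26 each, then 10 forever once detected.
Deviation value: 26(1−δ^2)/(1−δ) + 10δ^2/(1−δ); cooperation value: 15/(1−δ).
IC: 15 ≥ 26(1−δ^2) + 10δ^2 = 26 − 16δ^2.
So δ^2 ≥ 11/16, giving δ ≥ (11/16)^(1/2) ≈ 0.829.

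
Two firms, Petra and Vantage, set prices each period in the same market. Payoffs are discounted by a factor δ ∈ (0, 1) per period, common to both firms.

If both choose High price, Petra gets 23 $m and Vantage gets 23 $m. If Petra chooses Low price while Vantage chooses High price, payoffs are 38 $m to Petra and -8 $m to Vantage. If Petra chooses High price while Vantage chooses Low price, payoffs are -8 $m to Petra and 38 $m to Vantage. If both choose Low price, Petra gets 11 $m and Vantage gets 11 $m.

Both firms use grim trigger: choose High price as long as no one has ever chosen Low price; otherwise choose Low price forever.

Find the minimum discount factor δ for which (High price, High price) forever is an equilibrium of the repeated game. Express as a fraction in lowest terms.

One-period gain from deviating is 38 − 23 = 15. The loss is 23 − 11 = 12 in every subsequent period, with present value 12·δ/(1−δ).
Deviation is unprofitable when 12·δ/(1−δ) ≥ 15, i.e. δ/(1−δ) ≥ 5/4.
Equivalently δ ≥ 15/(15+12) = 5/9.

5/9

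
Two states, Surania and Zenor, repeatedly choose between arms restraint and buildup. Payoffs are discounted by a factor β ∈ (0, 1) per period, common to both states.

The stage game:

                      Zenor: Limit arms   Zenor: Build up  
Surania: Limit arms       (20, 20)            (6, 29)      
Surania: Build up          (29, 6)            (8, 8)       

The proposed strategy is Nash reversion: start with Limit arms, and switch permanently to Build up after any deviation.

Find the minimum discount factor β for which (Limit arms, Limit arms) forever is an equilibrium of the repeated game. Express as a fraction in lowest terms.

3/7

Cooperation forever yields 20 each period: 20/(1−β).
Deviating yields 29 once, then 8 forever: 29 + 8β/(1−β).
No profitable deviation requires 20/(1−β) ≥ 29 + 8β/(1−β).
Multiplying by (1−β): 20 ≥ 29(1−β) + 8β = 29 − 21β.
So 21β ≥ 9, i.e. β ≥ 9/21 = 3/7.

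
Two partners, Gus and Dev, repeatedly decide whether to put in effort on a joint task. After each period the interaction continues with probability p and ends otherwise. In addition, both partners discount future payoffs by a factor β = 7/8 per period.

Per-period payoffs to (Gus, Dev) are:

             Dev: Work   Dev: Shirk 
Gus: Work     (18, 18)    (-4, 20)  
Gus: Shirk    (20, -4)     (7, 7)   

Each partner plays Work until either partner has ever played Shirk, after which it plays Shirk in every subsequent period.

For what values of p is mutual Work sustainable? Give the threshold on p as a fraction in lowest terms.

With continuation probability p and discount β, the effective per-period discount factor is βp.
Grim-trigger IC: βp ≥ (20−18)/(20−7) = 2/13.
So p ≥ (2/13)/(7/8) = 16/91.

16/91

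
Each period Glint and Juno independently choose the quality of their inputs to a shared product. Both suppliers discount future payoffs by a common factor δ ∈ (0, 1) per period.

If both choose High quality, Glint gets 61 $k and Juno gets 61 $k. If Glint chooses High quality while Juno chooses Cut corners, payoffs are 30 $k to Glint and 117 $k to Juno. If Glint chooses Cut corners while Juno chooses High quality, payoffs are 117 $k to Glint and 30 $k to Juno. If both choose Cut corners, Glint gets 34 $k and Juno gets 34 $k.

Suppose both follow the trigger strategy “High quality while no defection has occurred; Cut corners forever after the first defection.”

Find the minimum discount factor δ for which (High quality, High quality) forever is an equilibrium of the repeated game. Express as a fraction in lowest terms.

56/83

61/(1−δ) ≥ 117 + 34δ/(1−δ)
61 ≥ 117 − 83δ
δ ≥ 56/83.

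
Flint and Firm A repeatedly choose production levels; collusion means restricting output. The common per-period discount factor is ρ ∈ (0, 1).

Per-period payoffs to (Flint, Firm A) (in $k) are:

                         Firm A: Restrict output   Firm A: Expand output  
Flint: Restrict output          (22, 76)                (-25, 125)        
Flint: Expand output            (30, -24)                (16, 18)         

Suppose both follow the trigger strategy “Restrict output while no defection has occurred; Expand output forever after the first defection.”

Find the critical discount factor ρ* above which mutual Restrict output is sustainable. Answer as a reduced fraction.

Flint's threshold: (30−22)/(30−16) = 4/7.
Firm A's threshold: (125−76)/(125−18) = 49/107.
4/7 > 49/107, so Flint binds and ρ* = 4/7.

4/7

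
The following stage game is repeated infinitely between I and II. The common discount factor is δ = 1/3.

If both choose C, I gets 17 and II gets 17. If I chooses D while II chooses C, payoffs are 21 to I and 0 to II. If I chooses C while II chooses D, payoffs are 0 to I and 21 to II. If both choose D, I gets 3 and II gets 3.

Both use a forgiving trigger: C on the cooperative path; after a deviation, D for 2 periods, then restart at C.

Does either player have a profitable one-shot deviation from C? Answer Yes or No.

No

Comparing payoff streams over the 3 periods until play realigns: cooperate → 17(1+δ+…+δ^2); deviate → 21 + 3(δ+…+δ^2).
Cooperation is sustained iff (17−3)(δ+…+δ^2) ≥ 21−17.
δ+…+δ^2 = 1/3·(1−(1/3)^2)/(1−1/3) = 0.4444, and (21−17)/(17−3) = 0.2857.
0.4444 ≥ 0.2857, so cooperation is sustainable.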